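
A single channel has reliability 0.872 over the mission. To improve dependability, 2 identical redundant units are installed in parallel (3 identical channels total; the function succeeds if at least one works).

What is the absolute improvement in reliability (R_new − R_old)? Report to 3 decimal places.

0.126

R_before = 0.872
R_after = 1 − (1 − 0.872)^3 = 0.998
ΔR = 0.998 − 0.872 = 0.126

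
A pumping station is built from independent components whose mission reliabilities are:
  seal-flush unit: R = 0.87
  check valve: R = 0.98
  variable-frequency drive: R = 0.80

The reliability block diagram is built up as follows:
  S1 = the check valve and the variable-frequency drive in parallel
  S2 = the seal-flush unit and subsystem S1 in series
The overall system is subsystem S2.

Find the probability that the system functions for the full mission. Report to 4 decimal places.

Parallel (check valve and variable-frequency drive): 1 − (1 − 0.980000)(1 − 0.800000) = 0.996000
Series (seal-flush unit and [0.996000]): 0.870000 × 0.996000 = 0.8665

0.8665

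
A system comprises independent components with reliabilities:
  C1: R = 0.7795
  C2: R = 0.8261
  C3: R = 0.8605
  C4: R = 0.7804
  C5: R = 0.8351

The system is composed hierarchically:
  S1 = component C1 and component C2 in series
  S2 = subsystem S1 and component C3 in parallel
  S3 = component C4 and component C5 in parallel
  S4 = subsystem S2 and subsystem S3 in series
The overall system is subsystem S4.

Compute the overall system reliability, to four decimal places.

0.9159

Series (C1 and C2): 0.779500 × 0.826100 = 0.643945
Parallel ([0.643945] and C3): 1 − (1 − 0.643945)(1 − 0.860500) = 0.950330
Parallel (C4 and C5): 1 − (1 − 0.780400)(1 − 0.835100) = 0.963788
Series ([0.950330] and [0.963788]): 0.950330 × 0.963788 = 0.9159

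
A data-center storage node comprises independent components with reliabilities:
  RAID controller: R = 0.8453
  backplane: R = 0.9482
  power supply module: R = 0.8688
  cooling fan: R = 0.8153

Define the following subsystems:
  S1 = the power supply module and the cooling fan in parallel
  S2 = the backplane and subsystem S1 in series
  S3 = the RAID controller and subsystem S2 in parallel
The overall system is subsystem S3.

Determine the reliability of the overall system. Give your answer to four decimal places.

Parallel (power supply module and cooling fan): 1 − (1 − 0.868800)(1 − 0.815300) = 0.975767
Series (backplane and [0.975767]): 0.948200 × 0.975767 = 0.925222
Parallel (RAID controller and [0.925222]): 1 − (1 − 0.845300)(1 − 0.925222) = 0.9884

0.9884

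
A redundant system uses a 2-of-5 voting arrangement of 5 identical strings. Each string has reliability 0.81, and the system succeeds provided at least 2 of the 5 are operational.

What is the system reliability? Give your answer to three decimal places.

R = Σ_{i=2}^{5} C(5,i) p^i (1−p)^{5−i} with p = 0.81
C(5,2)·0.81^2·0.19^3 = 0.04500
C(5,3)·0.81^3·0.19^2 = 0.19185
C(5,4)·0.81^4·0.19^1 = 0.40894
C(5,5)·0.81^5·0.19^0 = 0.34868
Sum = 0.994

0.994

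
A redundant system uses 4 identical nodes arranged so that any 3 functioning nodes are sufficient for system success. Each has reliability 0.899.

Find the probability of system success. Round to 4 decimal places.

R = Σ_{i=3}^{4} C(4,i) p^i (1−p)^{4−i} with p = 0.899
C(4,3)·0.899^3·0.101^1 = 0.293535
C(4,4)·0.899^4·0.101^0 = 0.653189
Sum = 0.9467

0.9467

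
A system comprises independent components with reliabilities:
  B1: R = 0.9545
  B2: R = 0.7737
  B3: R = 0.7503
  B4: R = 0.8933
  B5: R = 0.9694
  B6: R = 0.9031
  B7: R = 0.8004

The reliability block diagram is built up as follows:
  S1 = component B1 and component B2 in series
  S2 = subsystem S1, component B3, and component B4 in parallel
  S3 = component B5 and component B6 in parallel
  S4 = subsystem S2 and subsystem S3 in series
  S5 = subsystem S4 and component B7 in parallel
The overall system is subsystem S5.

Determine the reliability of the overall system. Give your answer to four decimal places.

Series (B1 and B2): 0.954500 × 0.773700 = 0.738497
Parallel ([0.738497], B3, and B4): 1 − (1 − 0.738497)(1 − 0.750300)(1 − 0.893300) = 0.993033
Parallel (B5 and B6): 1 − (1 − 0.969400)(1 − 0.903100) = 0.997035
Series ([0.993033] and [0.997035]): 0.993033 × 0.997035 = 0.990089
Parallel ([0.990089] and B7): 1 − (1 − 0.990089)(1 − 0.800400) = 0.9980

0.9980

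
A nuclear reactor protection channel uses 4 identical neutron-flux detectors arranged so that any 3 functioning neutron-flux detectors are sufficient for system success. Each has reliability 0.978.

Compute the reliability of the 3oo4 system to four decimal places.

R = Σ_{i=3}^{4} C(4,i) p^i (1−p)^{4−i} with p = 0.978
C(4,3)·0.978^3·0.022^1 = 0.082319
C(4,4)·0.978^4·0.022^0 = 0.914862
Sum = 0.9972

0.9972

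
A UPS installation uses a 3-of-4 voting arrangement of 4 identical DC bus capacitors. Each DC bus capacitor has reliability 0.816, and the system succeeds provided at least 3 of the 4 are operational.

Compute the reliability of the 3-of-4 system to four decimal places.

0.8433

R = Σ_{i=3}^{4} C(4,i) p^i (1−p)^{4−i} with p = 0.816
C(4,3)·0.816^3·0.184^1 = 0.399897
C(4,4)·0.816^4·0.184^0 = 0.443364
Sum = 0.8433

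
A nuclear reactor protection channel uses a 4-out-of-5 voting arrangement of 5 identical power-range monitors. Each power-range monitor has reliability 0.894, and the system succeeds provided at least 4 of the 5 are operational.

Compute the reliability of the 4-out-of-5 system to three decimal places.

R = Σ_{i=4}^{5} C(5,i) p^i (1−p)^{5−i} with p = 0.894
C(5,4)·0.894^4·0.106^1 = 0.33855
C(5,5)·0.894^5·0.106^0 = 0.57107
Sum = 0.910

0.910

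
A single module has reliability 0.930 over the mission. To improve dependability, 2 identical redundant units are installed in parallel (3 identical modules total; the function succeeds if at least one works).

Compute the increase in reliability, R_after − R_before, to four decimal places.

R_before = 0.930
R_after = 1 − (1 − 0.930)^3 = 0.9997
ΔR = 0.9997 − 0.930 = 0.0697

0.0697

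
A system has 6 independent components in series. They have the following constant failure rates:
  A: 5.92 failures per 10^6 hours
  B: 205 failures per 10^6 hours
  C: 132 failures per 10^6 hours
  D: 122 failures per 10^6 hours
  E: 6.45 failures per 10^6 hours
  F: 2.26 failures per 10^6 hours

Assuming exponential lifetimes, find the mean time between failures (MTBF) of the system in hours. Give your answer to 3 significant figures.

Series of exponential components: λ_sys = Σ λ_i
λ_sys = 0.00000592 + 0.000205 + 0.000132 + 0.000122 + 0.00000645 + 0.00000226 = 4.7363e-04 /h
MTBF = 1 / λ_sys = 2110 h

2110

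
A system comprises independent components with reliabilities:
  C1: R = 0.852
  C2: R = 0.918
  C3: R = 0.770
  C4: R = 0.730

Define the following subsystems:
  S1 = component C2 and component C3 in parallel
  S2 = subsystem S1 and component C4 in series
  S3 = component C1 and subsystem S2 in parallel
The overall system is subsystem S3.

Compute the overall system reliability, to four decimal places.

0.9580

Parallel (C2 and C3): 1 − (1 − 0.918000)(1 − 0.770000) = 0.981140
Series ([0.981140] and C4): 0.981140 × 0.730000 = 0.716232
Parallel (C1 and [0.716232]): 1 − (1 − 0.852000)(1 − 0.716232) = 0.9580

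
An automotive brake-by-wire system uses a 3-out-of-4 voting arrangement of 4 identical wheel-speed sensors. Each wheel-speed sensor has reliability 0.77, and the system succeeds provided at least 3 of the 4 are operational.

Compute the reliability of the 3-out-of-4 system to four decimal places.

0.7715

R = Σ_{i=3}^{4} C(4,i) p^i (1−p)^{4−i} with p = 0.77
C(4,3)·0.77^3·0.23^1 = 0.420010
C(4,4)·0.77^4·0.23^0 = 0.351530
Sum = 0.7715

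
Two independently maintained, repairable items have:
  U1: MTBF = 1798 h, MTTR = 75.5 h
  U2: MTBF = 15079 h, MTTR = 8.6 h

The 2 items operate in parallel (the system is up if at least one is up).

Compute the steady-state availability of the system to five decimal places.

A(U1) = MTBF/(MTBF+MTTR) = 1798/(1798+75.5) = 0.959701
A(U2) = MTBF/(MTBF+MTTR) = 15079/(15079+8.6) = 0.999430
Parallel availability: 1 − (1 − 0.959701)(1 − 0.999430) = 0.99998

0.99998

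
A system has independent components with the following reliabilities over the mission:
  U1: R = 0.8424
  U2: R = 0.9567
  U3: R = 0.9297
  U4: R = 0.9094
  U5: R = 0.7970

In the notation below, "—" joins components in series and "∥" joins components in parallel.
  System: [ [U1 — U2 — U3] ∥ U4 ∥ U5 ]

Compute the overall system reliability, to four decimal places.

0.9954

Series (U1, U2, and U3): 0.842400 × 0.956700 × 0.929700 = 0.749268
Parallel ([0.749268], U4, and U5): 1 − (1 − 0.749268)(1 − 0.909400)(1 − 0.797000) = 0.9954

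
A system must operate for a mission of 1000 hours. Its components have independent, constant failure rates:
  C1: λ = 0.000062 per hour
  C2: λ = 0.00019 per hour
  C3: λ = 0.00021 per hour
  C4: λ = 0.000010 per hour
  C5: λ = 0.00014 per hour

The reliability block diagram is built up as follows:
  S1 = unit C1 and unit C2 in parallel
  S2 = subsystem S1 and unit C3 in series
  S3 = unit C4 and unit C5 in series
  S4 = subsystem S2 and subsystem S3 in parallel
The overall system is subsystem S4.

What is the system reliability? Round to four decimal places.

0.9724

R(C1) = exp(−0.000062 × 1000) = 0.939883
R(C2) = exp(−0.00019 × 1000) = 0.826959
R(C3) = exp(−0.00021 × 1000) = 0.810584
R(C4) = exp(−0.000010 × 1000) = 0.990050
R(C5) = exp(−0.00014 × 1000) = 0.869358
Parallel (C1 and C2): 1 − (1 − 0.939883)(1 − 0.826959) = 0.989597
Series ([0.989597] and C3): 0.989597 × 0.810584 = 0.802151
Series (C4 and C5): 0.990050 × 0.869358 = 0.860708
Parallel ([0.802151] and [0.860708]): 1 − (1 − 0.802151)(1 − 0.860708) = 0.9724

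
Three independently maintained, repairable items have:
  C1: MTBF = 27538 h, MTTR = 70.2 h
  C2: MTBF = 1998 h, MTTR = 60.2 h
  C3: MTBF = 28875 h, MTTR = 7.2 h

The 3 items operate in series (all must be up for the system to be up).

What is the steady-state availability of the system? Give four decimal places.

0.9680

A(C1) = MTBF/(MTBF+MTTR) = 27538/(27538+70.2) = 0.997457
A(C2) = MTBF/(MTBF+MTTR) = 1998/(1998+60.2) = 0.970751
A(C3) = MTBF/(MTBF+MTTR) = 28875/(28875+7.2) = 0.999751
Series availability: 0.997457 × 0.970751 × 0.999751 = 0.9680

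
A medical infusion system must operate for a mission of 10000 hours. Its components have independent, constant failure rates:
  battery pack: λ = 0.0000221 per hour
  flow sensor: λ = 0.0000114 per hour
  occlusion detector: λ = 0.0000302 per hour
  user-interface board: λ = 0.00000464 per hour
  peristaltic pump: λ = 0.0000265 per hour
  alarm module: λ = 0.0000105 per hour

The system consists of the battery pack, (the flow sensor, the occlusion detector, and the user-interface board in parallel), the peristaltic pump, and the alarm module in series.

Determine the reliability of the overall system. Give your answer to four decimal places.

0.5531

R(battery pack) = exp(−0.0000221 × 10000) = 0.801717
R(flow sensor) = exp(−0.0000114 × 10000) = 0.892258
R(occlusion detector) = exp(−0.0000302 × 10000) = 0.739338
R(user-interface board) = exp(−0.00000464 × 10000) = 0.954660
R(peristaltic pump) = exp(−0.0000265 × 10000) = 0.767206
R(alarm module) = exp(−0.0000105 × 10000) = 0.900325
Parallel (flow sensor, occlusion detector, and user-interface board): 1 − (1 − 0.892258)(1 − 0.739338)(1 − 0.954660) = 0.998727
Series (battery pack, [0.998727], peristaltic pump, and alarm module): 0.801717 × 0.998727 × 0.767206 × 0.900325 = 0.5531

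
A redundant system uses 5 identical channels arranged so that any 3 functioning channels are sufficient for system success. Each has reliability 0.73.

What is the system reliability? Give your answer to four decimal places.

0.8743

R = Σ_{i=3}^{5} C(5,i) p^i (1−p)^{5−i} with p = 0.73
C(5,3)·0.73^3·0.27^2 = 0.283593
C(5,4)·0.73^4·0.27^1 = 0.383376
C(5,5)·0.73^5·0.27^0 = 0.207307
Sum = 0.8743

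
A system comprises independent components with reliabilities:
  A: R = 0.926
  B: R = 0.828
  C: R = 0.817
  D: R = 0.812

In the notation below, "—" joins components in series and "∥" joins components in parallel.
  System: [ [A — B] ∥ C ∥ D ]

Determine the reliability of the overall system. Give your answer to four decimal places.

0.9920

Series (A and B): 0.926000 × 0.828000 = 0.766728
Parallel ([0.766728], C, and D): 1 − (1 − 0.766728)(1 − 0.817000)(1 − 0.812000) = 0.9920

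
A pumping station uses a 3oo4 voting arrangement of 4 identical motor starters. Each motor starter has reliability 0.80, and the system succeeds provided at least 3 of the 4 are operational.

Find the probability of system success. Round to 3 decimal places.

R = Σ_{i=3}^{4} C(4,i) p^i (1−p)^{4−i} with p = 0.80
C(4,3)·0.80^3·0.20^1 = 0.40960
C(4,4)·0.80^4·0.20^0 = 0.40960
Sum = 0.819

0.819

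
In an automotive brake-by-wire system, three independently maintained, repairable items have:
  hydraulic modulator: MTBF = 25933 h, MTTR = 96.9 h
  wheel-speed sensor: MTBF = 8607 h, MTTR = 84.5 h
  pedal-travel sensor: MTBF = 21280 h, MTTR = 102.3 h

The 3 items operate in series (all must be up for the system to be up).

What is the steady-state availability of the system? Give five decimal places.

A(hydraulic modulator) = MTBF/(MTBF+MTTR) = 25933/(25933+96.9) = 0.996277
A(wheel-speed sensor) = MTBF/(MTBF+MTTR) = 8607/(8607+84.5) = 0.990278
A(pedal-travel sensor) = MTBF/(MTBF+MTTR) = 21280/(21280+102.3) = 0.995216
Series availability: 0.996277 × 0.990278 × 0.995216 = 0.98187

0.98187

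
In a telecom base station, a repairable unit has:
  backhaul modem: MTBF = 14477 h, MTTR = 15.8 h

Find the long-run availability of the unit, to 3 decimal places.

A(backhaul modem) = MTBF/(MTBF+MTTR) = 14477/(14477+15.8) = 0.999

0.999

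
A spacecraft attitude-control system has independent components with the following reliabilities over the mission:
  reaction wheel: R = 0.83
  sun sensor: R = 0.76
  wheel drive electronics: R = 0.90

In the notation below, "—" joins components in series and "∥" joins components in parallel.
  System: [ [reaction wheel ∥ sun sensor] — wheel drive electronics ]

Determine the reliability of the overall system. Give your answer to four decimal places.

Parallel (reaction wheel and sun sensor): 1 − (1 − 0.830000)(1 − 0.760000) = 0.959200
Series ([0.959200] and wheel drive electronics): 0.959200 × 0.900000 = 0.8633

0.8633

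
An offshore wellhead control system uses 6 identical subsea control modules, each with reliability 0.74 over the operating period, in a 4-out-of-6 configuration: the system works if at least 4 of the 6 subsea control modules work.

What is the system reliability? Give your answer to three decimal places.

R = Σ_{i=4}^{6} C(6,i) p^i (1−p)^{6−i} with p = 0.74
C(6,4)·0.74^4·0.26^2 = 0.30406
C(6,5)·0.74^5·0.26^1 = 0.34617
C(6,6)·0.74^6·0.26^0 = 0.16421
Sum = 0.814

0.814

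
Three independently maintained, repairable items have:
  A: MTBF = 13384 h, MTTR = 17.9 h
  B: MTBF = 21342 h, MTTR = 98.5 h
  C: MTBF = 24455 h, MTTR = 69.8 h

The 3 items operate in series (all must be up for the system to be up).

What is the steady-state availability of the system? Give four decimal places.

0.9912

A(A) = MTBF/(MTBF+MTTR) = 13384/(13384+17.9) = 0.998664
A(B) = MTBF/(MTBF+MTTR) = 21342/(21342+98.5) = 0.995406
A(C) = MTBF/(MTBF+MTTR) = 24455/(24455+69.8) = 0.997154
Series availability: 0.998664 × 0.995406 × 0.997154 = 0.9912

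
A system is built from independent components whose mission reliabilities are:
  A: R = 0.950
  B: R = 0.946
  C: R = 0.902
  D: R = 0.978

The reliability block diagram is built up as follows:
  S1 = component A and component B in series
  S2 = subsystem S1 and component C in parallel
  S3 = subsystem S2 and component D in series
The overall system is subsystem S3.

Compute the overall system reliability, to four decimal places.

Series (A and B): 0.950000 × 0.946000 = 0.898700
Parallel ([0.898700] and C): 1 − (1 − 0.898700)(1 − 0.902000) = 0.990073
Series ([0.990073] and D): 0.990073 × 0.978000 = 0.9683

0.9683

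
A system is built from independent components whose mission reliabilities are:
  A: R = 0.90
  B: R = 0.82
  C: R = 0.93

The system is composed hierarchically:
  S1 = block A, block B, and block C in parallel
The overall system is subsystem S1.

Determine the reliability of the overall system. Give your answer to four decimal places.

Parallel (A, B, and C): 1 − (1 − 0.900000)(1 − 0.820000)(1 − 0.930000) = 0.9987

0.9987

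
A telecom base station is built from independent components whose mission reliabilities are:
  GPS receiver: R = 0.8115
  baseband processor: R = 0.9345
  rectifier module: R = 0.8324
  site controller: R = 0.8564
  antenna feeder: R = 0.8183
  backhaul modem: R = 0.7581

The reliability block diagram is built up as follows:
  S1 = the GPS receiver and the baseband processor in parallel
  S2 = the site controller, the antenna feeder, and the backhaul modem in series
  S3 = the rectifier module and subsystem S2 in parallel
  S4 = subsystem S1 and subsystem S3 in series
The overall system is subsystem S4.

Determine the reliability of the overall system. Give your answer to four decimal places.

Parallel (GPS receiver and baseband processor): 1 − (1 − 0.811500)(1 − 0.934500) = 0.987653
Series (site controller, antenna feeder, and backhaul modem): 0.856400 × 0.818300 × 0.758100 = 0.531271
Parallel (rectifier module and [0.531271]): 1 − (1 − 0.832400)(1 − 0.531271) = 0.921441
Series ([0.987653] and [0.921441]): 0.987653 × 0.921441 = 0.9101

0.9101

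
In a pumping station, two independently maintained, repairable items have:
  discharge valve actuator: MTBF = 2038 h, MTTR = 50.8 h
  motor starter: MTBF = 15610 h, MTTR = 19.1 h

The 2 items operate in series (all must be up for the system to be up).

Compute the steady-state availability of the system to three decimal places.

0.974

A(discharge valve actuator) = MTBF/(MTBF+MTTR) = 2038/(2038+50.8) = 0.975680
A(motor starter) = MTBF/(MTBF+MTTR) = 15610/(15610+19.1) = 0.998778
Series availability: 0.975680 × 0.998778 = 0.974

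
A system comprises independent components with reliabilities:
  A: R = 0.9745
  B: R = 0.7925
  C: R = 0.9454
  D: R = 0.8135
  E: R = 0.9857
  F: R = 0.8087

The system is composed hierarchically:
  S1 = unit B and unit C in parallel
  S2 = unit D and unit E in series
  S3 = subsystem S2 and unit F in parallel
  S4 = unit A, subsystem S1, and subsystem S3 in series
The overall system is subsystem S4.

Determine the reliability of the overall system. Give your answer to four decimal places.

0.9269

Parallel (B and C): 1 − (1 − 0.792500)(1 − 0.945400) = 0.988671
Series (D and E): 0.813500 × 0.985700 = 0.801867
Parallel ([0.801867] and F): 1 − (1 − 0.801867)(1 − 0.808700) = 0.962097
Series (A, [0.988671], and [0.962097]): 0.974500 × 0.988671 × 0.962097 = 0.9269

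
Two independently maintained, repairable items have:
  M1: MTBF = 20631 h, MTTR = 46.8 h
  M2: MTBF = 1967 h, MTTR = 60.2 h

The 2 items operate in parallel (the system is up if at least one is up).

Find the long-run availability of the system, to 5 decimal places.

0.99993

A(M1) = MTBF/(MTBF+MTTR) = 20631/(20631+46.8) = 0.997737
A(M2) = MTBF/(MTBF+MTTR) = 1967/(1967+60.2) = 0.970304
Parallel availability: 1 − (1 − 0.997737)(1 − 0.970304) = 0.99993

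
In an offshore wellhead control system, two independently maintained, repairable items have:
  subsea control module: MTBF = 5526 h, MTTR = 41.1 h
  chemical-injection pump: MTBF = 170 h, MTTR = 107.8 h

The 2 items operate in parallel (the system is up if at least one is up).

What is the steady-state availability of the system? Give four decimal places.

A(subsea control module) = MTBF/(MTBF+MTTR) = 5526/(5526+41.1) = 0.992617
A(chemical-injection pump) = MTBF/(MTBF+MTTR) = 170/(170+107.8) = 0.611951
Parallel availability: 1 − (1 − 0.992617)(1 − 0.611951) = 0.9971

0.9971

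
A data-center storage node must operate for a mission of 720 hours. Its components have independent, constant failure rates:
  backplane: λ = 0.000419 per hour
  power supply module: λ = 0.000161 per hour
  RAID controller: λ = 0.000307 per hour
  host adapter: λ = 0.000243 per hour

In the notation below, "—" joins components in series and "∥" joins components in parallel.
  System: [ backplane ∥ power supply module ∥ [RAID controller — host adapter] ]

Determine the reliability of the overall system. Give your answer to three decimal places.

0.991

R(backplane) = exp(−0.000419 × 720) = 0.73957
R(power supply module) = exp(−0.000161 × 720) = 0.89055
R(RAID controller) = exp(−0.000307 × 720) = 0.80168
R(host adapter) = exp(−0.000243 × 720) = 0.83949
Series (RAID controller and host adapter): 0.80168 × 0.83949 = 0.67300
Parallel (backplane, power supply module, and [0.67300]): 1 − (1 − 0.73957)(1 − 0.89055)(1 − 0.67300) = 0.991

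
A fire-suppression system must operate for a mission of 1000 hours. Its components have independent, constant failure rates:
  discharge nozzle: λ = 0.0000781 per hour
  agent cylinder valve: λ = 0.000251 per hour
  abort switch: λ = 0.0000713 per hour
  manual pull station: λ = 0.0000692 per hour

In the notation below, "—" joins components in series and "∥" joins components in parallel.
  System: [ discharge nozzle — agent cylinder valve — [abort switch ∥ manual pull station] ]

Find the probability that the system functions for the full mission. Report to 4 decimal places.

R(discharge nozzle) = exp(−0.0000781 × 1000) = 0.924872
R(agent cylinder valve) = exp(−0.000251 × 1000) = 0.778022
R(abort switch) = exp(−0.0000713 × 1000) = 0.931182
R(manual pull station) = exp(−0.0000692 × 1000) = 0.933140
Parallel (abort switch and manual pull station): 1 − (1 − 0.931182)(1 − 0.933140) = 0.995399
Series (discharge nozzle, agent cylinder valve, and [0.995399]): 0.924872 × 0.778022 × 0.995399 = 0.7163

0.7163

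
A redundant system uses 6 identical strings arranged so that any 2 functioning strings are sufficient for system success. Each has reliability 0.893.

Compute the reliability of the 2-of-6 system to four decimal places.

R = Σ_{i=2}^{6} C(6,i) p^i (1−p)^{6−i} with p = 0.893
C(6,2)·0.893^2·0.107^4 = 0.001568
C(6,3)·0.893^3·0.107^3 = 0.017448
C(6,4)·0.893^4·0.107^2 = 0.109211
C(6,5)·0.893^5·0.107^1 = 0.364580
C(6,6)·0.893^6·0.107^0 = 0.507118
Sum = 0.9999

0.9999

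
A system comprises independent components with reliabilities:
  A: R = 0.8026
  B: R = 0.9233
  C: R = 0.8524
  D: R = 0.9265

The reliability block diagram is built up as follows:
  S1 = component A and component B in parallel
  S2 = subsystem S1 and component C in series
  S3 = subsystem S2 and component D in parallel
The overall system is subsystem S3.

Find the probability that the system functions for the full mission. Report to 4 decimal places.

Parallel (A and B): 1 − (1 − 0.802600)(1 − 0.923300) = 0.984859
Series ([0.984859] and C): 0.984859 × 0.852400 = 0.839494
Parallel ([0.839494] and D): 1 − (1 − 0.839494)(1 − 0.926500) = 0.9882

0.9882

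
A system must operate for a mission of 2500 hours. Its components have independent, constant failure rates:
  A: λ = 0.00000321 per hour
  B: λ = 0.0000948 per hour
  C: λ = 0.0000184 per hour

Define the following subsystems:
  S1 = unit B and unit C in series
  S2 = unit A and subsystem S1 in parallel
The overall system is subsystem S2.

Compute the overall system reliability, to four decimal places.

R(A) = exp(−0.00000321 × 2500) = 0.992007
R(B) = exp(−0.0000948 × 2500) = 0.788991
R(C) = exp(−0.0000184 × 2500) = 0.955042
Series (B and C): 0.788991 × 0.955042 = 0.753520
Parallel (A and [0.753520]): 1 − (1 − 0.992007)(1 − 0.753520) = 0.9980

0.9980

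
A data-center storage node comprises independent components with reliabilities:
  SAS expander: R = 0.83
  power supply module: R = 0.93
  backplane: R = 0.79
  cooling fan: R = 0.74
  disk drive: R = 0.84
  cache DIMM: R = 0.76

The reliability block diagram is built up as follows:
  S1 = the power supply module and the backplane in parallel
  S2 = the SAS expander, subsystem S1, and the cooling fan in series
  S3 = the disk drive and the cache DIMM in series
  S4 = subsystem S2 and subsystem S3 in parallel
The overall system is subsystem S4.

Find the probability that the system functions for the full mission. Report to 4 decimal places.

0.8572

Parallel (power supply module and backplane): 1 − (1 − 0.930000)(1 − 0.790000) = 0.985300
Series (SAS expander, [0.985300], and cooling fan): 0.830000 × 0.985300 × 0.740000 = 0.605171
Series (disk drive and cache DIMM): 0.840000 × 0.760000 = 0.638400
Parallel ([0.605171] and [0.638400]): 1 − (1 − 0.605171)(1 − 0.638400) = 0.8572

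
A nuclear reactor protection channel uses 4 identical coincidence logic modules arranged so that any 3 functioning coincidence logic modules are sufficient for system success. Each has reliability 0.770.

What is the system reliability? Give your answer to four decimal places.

R = Σ_{i=3}^{4} C(4,i) p^i (1−p)^{4−i} with p = 0.770
C(4,3)·0.770^3·0.230^1 = 0.420010
C(4,4)·0.770^4·0.230^0 = 0.351530
Sum = 0.7715

0.7715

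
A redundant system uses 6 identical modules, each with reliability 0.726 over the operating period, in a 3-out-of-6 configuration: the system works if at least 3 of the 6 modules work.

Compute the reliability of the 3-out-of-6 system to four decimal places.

R = Σ_{i=3}^{6} C(6,i) p^i (1−p)^{6−i} with p = 0.726
C(6,3)·0.726^3·0.274^3 = 0.157431
C(6,4)·0.726^4·0.274^2 = 0.312852
C(6,5)·0.726^5·0.274^1 = 0.331577
C(6,6)·0.726^6·0.274^0 = 0.146427
Sum = 0.9483

0.9483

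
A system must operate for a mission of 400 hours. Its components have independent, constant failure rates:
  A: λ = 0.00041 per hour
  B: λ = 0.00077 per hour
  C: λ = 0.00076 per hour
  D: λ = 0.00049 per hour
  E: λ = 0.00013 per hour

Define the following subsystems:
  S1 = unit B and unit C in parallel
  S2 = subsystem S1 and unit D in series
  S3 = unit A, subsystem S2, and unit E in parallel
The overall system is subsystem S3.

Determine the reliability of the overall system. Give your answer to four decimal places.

R(A) = exp(−0.00041 × 400) = 0.848742
R(B) = exp(−0.00077 × 400) = 0.734915
R(C) = exp(−0.00076 × 400) = 0.737861
R(D) = exp(−0.00049 × 400) = 0.822012
R(E) = exp(−0.00013 × 400) = 0.949329
Parallel (B and C): 1 − (1 − 0.734915)(1 − 0.737861) = 0.930511
Series ([0.930511] and D): 0.930511 × 0.822012 = 0.764891
Parallel (A, [0.764891], and E): 1 − (1 − 0.848742)(1 − 0.764891)(1 − 0.949329) = 0.9982

0.9982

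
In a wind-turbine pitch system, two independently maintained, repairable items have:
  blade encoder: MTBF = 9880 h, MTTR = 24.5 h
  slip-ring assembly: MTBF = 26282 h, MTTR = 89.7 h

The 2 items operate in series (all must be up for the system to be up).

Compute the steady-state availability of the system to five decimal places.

0.99413

A(blade encoder) = MTBF/(MTBF+MTTR) = 9880/(9880+24.5) = 0.997526
A(slip-ring assembly) = MTBF/(MTBF+MTTR) = 26282/(26282+89.7) = 0.996599
Series availability: 0.997526 × 0.996599 = 0.99413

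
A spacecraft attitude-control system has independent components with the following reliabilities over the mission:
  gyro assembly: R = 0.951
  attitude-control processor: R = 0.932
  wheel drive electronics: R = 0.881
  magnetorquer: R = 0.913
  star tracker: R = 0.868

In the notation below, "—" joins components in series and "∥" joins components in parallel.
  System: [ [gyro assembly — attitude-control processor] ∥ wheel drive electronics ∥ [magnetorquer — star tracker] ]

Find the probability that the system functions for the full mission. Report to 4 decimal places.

0.9972

Series (gyro assembly and attitude-control processor): 0.951000 × 0.932000 = 0.886332
Series (magnetorquer and star tracker): 0.913000 × 0.868000 = 0.792484
Parallel ([0.886332], wheel drive electronics, and [0.792484]): 1 − (1 − 0.886332)(1 − 0.881000)(1 − 0.792484) = 0.9972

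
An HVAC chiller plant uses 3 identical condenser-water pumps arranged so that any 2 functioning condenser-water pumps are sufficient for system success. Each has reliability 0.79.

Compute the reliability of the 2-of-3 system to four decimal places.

0.8862

R = Σ_{i=2}^{3} C(3,i) p^i (1−p)^{3−i} with p = 0.79
C(3,2)·0.79^2·0.21^1 = 0.393183
C(3,3)·0.79^3·0.21^0 = 0.493039
Sum = 0.8862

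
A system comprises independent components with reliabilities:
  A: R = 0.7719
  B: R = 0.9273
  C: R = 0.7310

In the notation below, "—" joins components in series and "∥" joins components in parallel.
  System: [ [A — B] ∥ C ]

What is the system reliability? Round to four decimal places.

0.9235

Series (A and B): 0.771900 × 0.927300 = 0.715783
Parallel ([0.715783] and C): 1 − (1 − 0.715783)(1 − 0.731000) = 0.9235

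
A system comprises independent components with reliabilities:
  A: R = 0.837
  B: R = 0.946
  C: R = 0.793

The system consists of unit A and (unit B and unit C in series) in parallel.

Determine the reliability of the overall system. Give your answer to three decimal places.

0.959

Series (B and C): 0.94600 × 0.79300 = 0.75018
Parallel (A and [0.75018]): 1 − (1 − 0.83700)(1 − 0.75018) = 0.959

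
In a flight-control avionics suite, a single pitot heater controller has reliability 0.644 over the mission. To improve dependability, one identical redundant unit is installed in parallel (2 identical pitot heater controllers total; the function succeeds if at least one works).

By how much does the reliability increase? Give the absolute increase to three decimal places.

0.229

R_before = 0.644
R_after = 1 − (1 − 0.644)^2 = 0.873
ΔR = 0.873 − 0.644 = 0.229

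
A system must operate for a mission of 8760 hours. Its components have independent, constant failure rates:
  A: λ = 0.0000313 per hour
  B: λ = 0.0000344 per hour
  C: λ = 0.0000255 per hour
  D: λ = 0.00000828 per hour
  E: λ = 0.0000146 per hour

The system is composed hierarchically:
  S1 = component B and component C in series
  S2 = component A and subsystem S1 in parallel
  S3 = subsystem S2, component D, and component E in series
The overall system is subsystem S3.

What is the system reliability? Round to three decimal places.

R(A) = exp(−0.0000313 × 8760) = 0.76019
R(B) = exp(−0.0000344 × 8760) = 0.73982
R(C) = exp(−0.0000255 × 8760) = 0.79981
R(D) = exp(−0.00000828 × 8760) = 0.93004
R(E) = exp(−0.0000146 × 8760) = 0.87994
Series (B and C): 0.73982 × 0.79981 = 0.59172
Parallel (A and [0.59172]): 1 − (1 − 0.76019)(1 − 0.59172) = 0.90209
Series ([0.90209], D, and E): 0.90209 × 0.93004 × 0.87994 = 0.738

0.738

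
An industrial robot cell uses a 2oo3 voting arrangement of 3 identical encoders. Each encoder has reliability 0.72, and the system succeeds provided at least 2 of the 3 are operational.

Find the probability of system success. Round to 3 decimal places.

R = Σ_{i=2}^{3} C(3,i) p^i (1−p)^{3−i} with p = 0.72
C(3,2)·0.72^2·0.28^1 = 0.43546
C(3,3)·0.72^3·0.28^0 = 0.37325
Sum = 0.809

0.809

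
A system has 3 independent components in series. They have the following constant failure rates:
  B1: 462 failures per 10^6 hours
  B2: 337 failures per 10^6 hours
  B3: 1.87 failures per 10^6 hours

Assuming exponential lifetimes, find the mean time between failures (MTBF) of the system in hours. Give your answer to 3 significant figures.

1250

Series of exponential components: λ_sys = Σ λ_i
λ_sys = 0.000462 + 0.000337 + 0.00000187 = 8.0087e-04 /h
MTBF = 1 / λ_sys = 1250 h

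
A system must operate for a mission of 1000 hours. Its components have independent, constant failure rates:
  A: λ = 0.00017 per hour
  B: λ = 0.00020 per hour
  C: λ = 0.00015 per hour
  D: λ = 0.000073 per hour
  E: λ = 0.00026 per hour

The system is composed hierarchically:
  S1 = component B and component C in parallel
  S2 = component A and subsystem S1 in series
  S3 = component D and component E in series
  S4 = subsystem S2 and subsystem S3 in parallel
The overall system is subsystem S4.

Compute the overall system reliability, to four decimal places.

0.9497

R(A) = exp(−0.00017 × 1000) = 0.843665
R(B) = exp(−0.00020 × 1000) = 0.818731
R(C) = exp(−0.00015 × 1000) = 0.860708
R(D) = exp(−0.000073 × 1000) = 0.929601
R(E) = exp(−0.00026 × 1000) = 0.771052
Parallel (B and C): 1 − (1 − 0.818731)(1 − 0.860708) = 0.974751
Series (A and [0.974751]): 0.843665 × 0.974751 = 0.822363
Series (D and E): 0.929601 × 0.771052 = 0.716771
Parallel ([0.822363] and [0.716771]): 1 − (1 − 0.822363)(1 − 0.716771) = 0.9497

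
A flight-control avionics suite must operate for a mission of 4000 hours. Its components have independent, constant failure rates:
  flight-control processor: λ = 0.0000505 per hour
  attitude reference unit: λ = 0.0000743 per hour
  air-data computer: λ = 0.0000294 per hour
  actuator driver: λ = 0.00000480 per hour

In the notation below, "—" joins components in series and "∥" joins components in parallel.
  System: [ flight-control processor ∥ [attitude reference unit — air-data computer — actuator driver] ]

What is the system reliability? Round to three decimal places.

0.936

R(flight-control processor) = exp(−0.0000505 × 4000) = 0.81709
R(attitude reference unit) = exp(−0.0000743 × 4000) = 0.74290
R(air-data computer) = exp(−0.0000294 × 4000) = 0.88905
R(actuator driver) = exp(−0.00000480 × 4000) = 0.98098
Series (attitude reference unit, air-data computer, and actuator driver): 0.74290 × 0.88905 × 0.98098 = 0.64791
Parallel (flight-control processor and [0.64791]): 1 − (1 − 0.81709)(1 − 0.64791) = 0.936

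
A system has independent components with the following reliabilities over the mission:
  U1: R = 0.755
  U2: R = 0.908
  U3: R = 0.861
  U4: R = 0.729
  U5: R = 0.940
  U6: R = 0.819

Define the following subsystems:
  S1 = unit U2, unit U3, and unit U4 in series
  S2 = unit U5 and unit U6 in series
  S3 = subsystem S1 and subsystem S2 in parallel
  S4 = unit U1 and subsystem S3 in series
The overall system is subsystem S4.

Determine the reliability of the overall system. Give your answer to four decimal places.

Series (U2, U3, and U4): 0.908000 × 0.861000 × 0.729000 = 0.569923
Series (U5 and U6): 0.940000 × 0.819000 = 0.769860
Parallel ([0.569923] and [0.769860]): 1 − (1 − 0.569923)(1 − 0.769860) = 0.901022
Series (U1 and [0.901022]): 0.755000 × 0.901022 = 0.6803

0.6803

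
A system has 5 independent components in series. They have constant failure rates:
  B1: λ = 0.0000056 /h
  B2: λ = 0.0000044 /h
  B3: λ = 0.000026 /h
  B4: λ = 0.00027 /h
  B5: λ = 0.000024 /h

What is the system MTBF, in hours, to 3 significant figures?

Series of exponential components: λ_sys = Σ λ_i
λ_sys = 0.0000056 + 0.0000044 + 0.000026 + 0.00027 + 0.000024 = 3.3000e-04 /h
MTBF = 1 / λ_sys = 3030 h

3030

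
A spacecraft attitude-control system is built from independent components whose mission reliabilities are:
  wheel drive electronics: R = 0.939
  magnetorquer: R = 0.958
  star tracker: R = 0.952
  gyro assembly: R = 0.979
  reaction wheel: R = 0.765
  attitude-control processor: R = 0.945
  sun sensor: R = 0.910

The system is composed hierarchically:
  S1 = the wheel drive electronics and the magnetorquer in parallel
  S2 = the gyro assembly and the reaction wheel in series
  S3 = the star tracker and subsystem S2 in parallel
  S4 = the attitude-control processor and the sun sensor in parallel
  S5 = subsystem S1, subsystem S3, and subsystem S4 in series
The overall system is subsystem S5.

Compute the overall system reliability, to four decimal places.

0.9805

Parallel (wheel drive electronics and magnetorquer): 1 − (1 − 0.939000)(1 − 0.958000) = 0.997438
Series (gyro assembly and reaction wheel): 0.979000 × 0.765000 = 0.748935
Parallel (star tracker and [0.748935]): 1 − (1 − 0.952000)(1 − 0.748935) = 0.987949
Parallel (attitude-control processor and sun sensor): 1 − (1 − 0.945000)(1 − 0.910000) = 0.995050
Series ([0.997438], [0.987949], and [0.995050]): 0.997438 × 0.987949 × 0.995050 = 0.9805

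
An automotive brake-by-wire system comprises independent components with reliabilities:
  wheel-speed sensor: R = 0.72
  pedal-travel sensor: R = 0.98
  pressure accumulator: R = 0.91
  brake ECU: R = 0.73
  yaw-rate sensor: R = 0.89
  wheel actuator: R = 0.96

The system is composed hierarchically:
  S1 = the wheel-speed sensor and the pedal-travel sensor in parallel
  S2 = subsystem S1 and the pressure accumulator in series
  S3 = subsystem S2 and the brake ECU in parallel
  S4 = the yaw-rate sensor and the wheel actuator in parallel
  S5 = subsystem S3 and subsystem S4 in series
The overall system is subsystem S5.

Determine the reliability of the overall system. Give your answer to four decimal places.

0.9700

Parallel (wheel-speed sensor and pedal-travel sensor): 1 − (1 − 0.720000)(1 − 0.980000) = 0.994400
Series ([0.994400] and pressure accumulator): 0.994400 × 0.910000 = 0.904904
Parallel ([0.904904] and brake ECU): 1 − (1 − 0.904904)(1 − 0.730000) = 0.974324
Parallel (yaw-rate sensor and wheel actuator): 1 − (1 − 0.890000)(1 − 0.960000) = 0.995600
Series ([0.974324] and [0.995600]): 0.974324 × 0.995600 = 0.9700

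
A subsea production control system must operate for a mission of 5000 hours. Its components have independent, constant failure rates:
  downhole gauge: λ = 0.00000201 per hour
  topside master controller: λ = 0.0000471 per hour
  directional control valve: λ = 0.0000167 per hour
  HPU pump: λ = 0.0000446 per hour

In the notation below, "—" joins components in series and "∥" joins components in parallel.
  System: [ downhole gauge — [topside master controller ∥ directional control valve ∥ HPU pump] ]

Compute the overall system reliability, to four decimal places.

0.9867

R(downhole gauge) = exp(−0.00000201 × 5000) = 0.990000
R(topside master controller) = exp(−0.0000471 × 5000) = 0.790176
R(directional control valve) = exp(−0.0000167 × 5000) = 0.919891
R(HPU pump) = exp(−0.0000446 × 5000) = 0.800115
Parallel (topside master controller, directional control valve, and HPU pump): 1 − (1 − 0.790176)(1 − 0.919891)(1 − 0.800115) = 0.996640
Series (downhole gauge and [0.996640]): 0.990000 × 0.996640 = 0.9867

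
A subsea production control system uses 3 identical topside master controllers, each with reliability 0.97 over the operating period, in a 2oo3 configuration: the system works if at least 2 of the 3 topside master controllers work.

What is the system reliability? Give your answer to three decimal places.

0.997

R = Σ_{i=2}^{3} C(3,i) p^i (1−p)^{3−i} with p = 0.97
C(3,2)·0.97^2·0.03^1 = 0.08468
C(3,3)·0.97^3·0.03^0 = 0.91267
Sum = 0.997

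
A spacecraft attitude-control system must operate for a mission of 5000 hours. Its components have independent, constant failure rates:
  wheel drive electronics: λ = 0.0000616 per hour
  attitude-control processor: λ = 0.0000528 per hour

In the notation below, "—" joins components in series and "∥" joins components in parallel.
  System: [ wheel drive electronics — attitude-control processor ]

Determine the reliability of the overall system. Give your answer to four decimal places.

0.5644

R(wheel drive electronics) = exp(−0.0000616 × 5000) = 0.734915
R(attitude-control processor) = exp(−0.0000528 × 5000) = 0.767974
Series (wheel drive electronics and attitude-control processor): 0.734915 × 0.767974 = 0.5644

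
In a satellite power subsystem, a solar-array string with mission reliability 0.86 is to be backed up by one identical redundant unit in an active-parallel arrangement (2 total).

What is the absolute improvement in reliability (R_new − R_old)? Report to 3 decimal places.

R_before = 0.86
R_after = 1 − (1 − 0.86)^2 = 0.980
ΔR = 0.980 − 0.86 = 0.120

0.120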